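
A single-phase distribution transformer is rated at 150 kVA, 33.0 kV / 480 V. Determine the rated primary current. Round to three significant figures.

I_p ≈ 4.55 A

I_p = S/V_p = 150000/33000 = 4.55 A.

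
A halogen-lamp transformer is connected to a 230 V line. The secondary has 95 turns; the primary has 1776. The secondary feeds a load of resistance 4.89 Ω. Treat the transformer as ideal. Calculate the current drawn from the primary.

I_p ≈ 0.135 A

V_s = V_p × N_s/N_p = 230 × 95/1776 = 12.303 V.
I_s = V_s/R = 12.303/4.89 = 2.5159 A.
For an ideal transformer I_p N_p = I_s N_s, so I_p = 2.5159 × 95/1776 = 0.135 A.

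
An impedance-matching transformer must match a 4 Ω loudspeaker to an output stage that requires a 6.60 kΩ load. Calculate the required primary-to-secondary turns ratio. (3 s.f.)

Z_p/Z_s = (N_p/N_s)², so N_p/N_s = √(6600/4) = √1650 = 40.6.

N_p/N_s ≈ 40.6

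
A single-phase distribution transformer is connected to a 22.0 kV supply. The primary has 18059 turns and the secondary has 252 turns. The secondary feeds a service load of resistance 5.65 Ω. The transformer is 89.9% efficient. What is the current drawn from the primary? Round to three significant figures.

V_s = 22000 × 252/18059 = 306.99 V.
I_s = V_s/R = 306.99/5.65 = 54.335 A.
P_out = V_s I_s = 306.99 × 54.335 = 16681 W.
P_in = P_out/η = 16681/0.899 = 18555 W.
I_p = P_in/V_p = 18555/22000 = 0.843 A.

I_p ≈ 0.843 A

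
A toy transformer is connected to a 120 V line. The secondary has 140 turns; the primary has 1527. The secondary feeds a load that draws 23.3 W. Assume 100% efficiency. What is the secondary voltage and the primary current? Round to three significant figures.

V_s = V_p × N_s/N_p = 120 × 140/1527 = 11.002 V.
I_s = P/V_s = 23.3/11.002 = 2.1178 A.
I_p = I_s × N_s/N_p = 2.1178 × 140/1527 = 0.194 A.

V_s ≈ 11.0 V, I_p ≈ 0.194 A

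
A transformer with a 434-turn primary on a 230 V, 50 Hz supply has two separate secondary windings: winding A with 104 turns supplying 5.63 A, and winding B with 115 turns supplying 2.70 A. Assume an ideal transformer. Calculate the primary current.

V_A = 230 × 104/434 = 55.115 V; V_B = 230 × 115/434 = 60.945 V.
P_out = V_A I_A + V_B I_B = 55.115×5.63 + 60.945×2.70 = 310.30 + 164.55 = 474.85 W.
Ideal ⇒ P_in = P_out, so I_p = P_out/V_p = 474.85/230 = 2.06 A.

I_p ≈ 2.06 A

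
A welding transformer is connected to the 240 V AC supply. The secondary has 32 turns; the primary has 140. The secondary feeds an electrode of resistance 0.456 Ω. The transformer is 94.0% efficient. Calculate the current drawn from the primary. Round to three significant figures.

V_s = 240 × 32/140 = 54.857 V.
I_s = V_s/R = 54.857/0.456 = 120.30 A.
P_out = V_s I_s = 54.857 × 120.30 = 6599.4 W.
P_in = P_out/η = 6599.4/0.940 = 7020.6 W.
I_p = P_in/V_p = 7020.6/240 = 29.3 A.

I_p ≈ 29.3 A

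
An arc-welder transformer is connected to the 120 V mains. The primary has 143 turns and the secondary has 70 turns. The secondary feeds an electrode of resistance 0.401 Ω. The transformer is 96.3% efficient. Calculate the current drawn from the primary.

V_s = 120 × 70/143 = 58.741 V.
I_s = V_s/R = 58.741/0.401 = 146.49 A.
P_out = V_s I_s = 58.741 × 146.49 = 8604.8 W.
P_in = P_out/η = 8604.8/0.963 = 8935.4 W.
I_p = P_in/V_p = 8935.4/120 = 74.5 A.

I_p ≈ 74.5 A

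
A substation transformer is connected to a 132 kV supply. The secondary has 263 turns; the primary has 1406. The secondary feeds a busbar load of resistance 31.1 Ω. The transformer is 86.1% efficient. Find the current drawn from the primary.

V_s = 132000 × 263/1406 = 24691 V.
I_s = V_s/R = 24691/31.1 = 793.93 A.
P_out = V_s I_s = 24691 × 793.93 = 1.9603×10^7 W.
P_in = P_out/η = 1.9603×10^7/0.861 = 2.2768×10^7 W.
I_p = P_in/V_p = 2.2768×10^7/132000 = 172 A.

I_p ≈ 172 A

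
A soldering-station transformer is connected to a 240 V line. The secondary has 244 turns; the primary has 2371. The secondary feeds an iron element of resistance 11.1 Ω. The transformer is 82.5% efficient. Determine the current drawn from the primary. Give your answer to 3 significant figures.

V_s = 240 × 244/2371 = 24.698 V.
I_s = V_s/R = 24.698/11.1 = 2.2251 A.
P_out = V_s I_s = 24.698 × 2.2251 = 54.956 W.
P_in = P_out/η = 54.956/0.825 = 66.613 W.
I_p = P_in/V_p = 66.613/240 = 0.278 A.

I_p ≈ 0.278 A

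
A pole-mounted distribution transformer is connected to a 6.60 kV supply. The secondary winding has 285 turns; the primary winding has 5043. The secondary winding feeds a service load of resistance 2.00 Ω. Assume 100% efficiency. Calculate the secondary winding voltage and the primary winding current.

V_s = V_p × N_s/N_p = 6600 × 285/5043 = 372.99 V.
I_s = V_s/R = 372.99/2.00 = 186.50 A.
I_p = I_s × N_s/N_p = 186.50 × 285/5043 = 10.5 A.

V_s ≈ 373 V, I_p ≈ 10.5 A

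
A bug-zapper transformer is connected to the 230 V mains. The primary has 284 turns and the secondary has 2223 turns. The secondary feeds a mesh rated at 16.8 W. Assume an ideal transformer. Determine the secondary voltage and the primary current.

V_s = V_p × N_s/N_p = 230 × 2223/284 = 1800.3 V.
I_s = P/V_s = 16.8/1800.3 = 0.0093317 A.
I_p = I_s × N_s/N_p = 0.0093317 × 2223/284 = 0.0730 A.

V_s ≈ 1800 V, I_p ≈ 0.0730 A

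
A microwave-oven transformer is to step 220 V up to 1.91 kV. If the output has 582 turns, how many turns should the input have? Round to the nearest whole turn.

N_in/N_out = V_in/V_out, so N_in = 582 × 220/1910 = 67.0 ≈ 67 turns.

N_in = 67 turns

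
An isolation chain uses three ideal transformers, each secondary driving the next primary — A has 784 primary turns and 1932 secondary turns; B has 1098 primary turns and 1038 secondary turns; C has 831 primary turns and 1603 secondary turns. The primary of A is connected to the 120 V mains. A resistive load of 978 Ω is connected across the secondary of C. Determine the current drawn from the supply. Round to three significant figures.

I_supply ≈ 2.48 A

After A: V = 120.00 × 1932/784 = 295.71 V.
After B: V = 295.71 × 1038/1098 = 279.56 V.
After C: V = 279.56 × 1603/831 = 539.26 V.
I_load = 539.26/978 = 0.55139 A, so P_out = 539.26 × 0.55139 = 297.35 W.
All ideal ⇒ P_in = P_out, so I_supply = 297.35/120 = 2.48 A.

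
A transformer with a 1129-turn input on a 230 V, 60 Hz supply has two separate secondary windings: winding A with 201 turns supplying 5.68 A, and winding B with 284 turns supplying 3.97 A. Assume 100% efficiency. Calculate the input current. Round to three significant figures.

V_A = 230 × 201/1129 = 40.948 V; V_B = 230 × 284/1129 = 57.857 V.
P_out = V_A I_A + V_B I_B = 40.948×5.68 + 57.857×3.97 = 232.58 + 229.69 = 462.27 W.
Ideal ⇒ P_in = P_out, so I_in = P_out/V_in = 462.27/230 = 2.01 A.

I_in ≈ 2.01 A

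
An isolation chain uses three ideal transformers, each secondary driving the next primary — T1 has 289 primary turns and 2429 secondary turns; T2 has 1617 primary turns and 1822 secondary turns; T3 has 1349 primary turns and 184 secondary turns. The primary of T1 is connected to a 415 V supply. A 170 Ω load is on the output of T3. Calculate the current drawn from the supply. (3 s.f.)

Secondary of T1: V = 415.00 × 2429/289 = 3488.0 V.
Secondary of T2: V = 3488.0 × 1822/1617 = 3930.2 V.
Secondary of T3: V = 3930.2 × 184/1349 = 536.07 V.
I_load = 536.07/170 = 3.1534 A, so P_out = 536.07 × 3.1534 = 1690.4 W.
All ideal ⇒ P_in = P_out, so I_supply = 1690.4/415 = 4.07 A.

I_supply ≈ 4.07 A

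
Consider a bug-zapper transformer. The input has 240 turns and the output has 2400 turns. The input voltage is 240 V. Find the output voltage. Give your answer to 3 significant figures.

V_out ≈ 2400 V

V_out/V_in = N_out/N_in, so V_out = 240 × 2400/240 = 2400 V.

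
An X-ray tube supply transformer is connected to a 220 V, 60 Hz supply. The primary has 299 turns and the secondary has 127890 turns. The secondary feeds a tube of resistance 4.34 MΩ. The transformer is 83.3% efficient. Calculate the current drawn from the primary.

V_s = 220 × 127890/299 = 94100 V.
I_s = V_s/R = 94100/(4.34×10^6) = 0.021682 A.
P_out = V_s I_s = 94100 × 0.021682 = 2040.3 W.
P_in = P_out/η = 2040.3/0.833 = 2449.3 W.
I_p = P_in/V_p = 2449.3/220 = 11.1 A.

I_p ≈ 11.1 A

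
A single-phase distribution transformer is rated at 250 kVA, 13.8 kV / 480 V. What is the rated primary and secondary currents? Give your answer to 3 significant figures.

I_p = S/V_p = 250000/13800 = 18.1 A.
I_s = S/V_s = 250000/480 = 521 A.

I_p ≈ 18.1 A, I_s ≈ 521 A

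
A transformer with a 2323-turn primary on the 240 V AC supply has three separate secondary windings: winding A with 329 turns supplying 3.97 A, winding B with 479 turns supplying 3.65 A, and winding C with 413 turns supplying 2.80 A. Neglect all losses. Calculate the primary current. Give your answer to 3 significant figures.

I_p ≈ 1.81 A

V_A = 240 × 329/2323 = 33.991 V; V_B = 240 × 479/2323 = 49.488 V; V_C = 240 × 413/2323 = 42.669 V.
P_out = V_A I_A + V_B I_B + V_C I_C = 33.991×3.97 + 49.488×3.65 + 42.669×2.80 = 134.94 + 180.63 + 119.47 = 435.05 W.
Ideal ⇒ P_in = P_out, so I_p = P_out/V_p = 435.05/240 = 1.81 A.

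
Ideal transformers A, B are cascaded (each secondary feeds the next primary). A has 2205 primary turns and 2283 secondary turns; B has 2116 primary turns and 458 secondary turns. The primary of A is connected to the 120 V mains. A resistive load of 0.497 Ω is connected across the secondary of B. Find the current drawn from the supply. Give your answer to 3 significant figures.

I_supply ≈ 12.1 A

Secondary of A: V = 120.00 × 2283/2205 = 124.24 V.
Secondary of B: V = 124.24 × 458/2116 = 26.892 V.
I_load = 26.892/0.497 = 54.109 A, so P_out = 26.892 × 54.109 = 1455.1 W.
All ideal ⇒ P_in = P_out, so I_supply = 1455.1/120 = 12.1 A.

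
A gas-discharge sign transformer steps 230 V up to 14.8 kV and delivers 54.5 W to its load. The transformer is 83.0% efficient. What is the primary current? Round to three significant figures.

P_in = P_out/η = 54.5/0.830 = 65.663 W.
I_p = P_in/V_p = 65.663/230 = 0.285 A.

I_p ≈ 0.285 A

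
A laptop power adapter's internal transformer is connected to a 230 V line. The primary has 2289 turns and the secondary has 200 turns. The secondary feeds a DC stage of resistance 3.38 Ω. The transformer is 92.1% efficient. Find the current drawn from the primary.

V_s = 230 × 200/2289 = 20.096 V.
I_s = V_s/R = 20.096/3.38 = 5.9456 A.
P_out = V_s I_s = 20.096 × 5.9456 = 119.48 W.
P_in = P_out/η = 119.48/0.921 = 129.73 W.
I_p = P_in/V_p = 129.73/230 = 0.564 A.

I_p ≈ 0.564 A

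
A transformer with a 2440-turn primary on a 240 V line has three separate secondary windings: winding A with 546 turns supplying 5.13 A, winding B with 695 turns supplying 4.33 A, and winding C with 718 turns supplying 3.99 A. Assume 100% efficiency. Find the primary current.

I_p ≈ 3.56 A

V_A = 240 × 546/2440 = 53.705 V; V_B = 240 × 695/2440 = 68.361 V; V_C = 240 × 718/2440 = 70.623 V.
P_out = V_A I_A + V_B I_B + V_C I_C = 53.705×5.13 + 68.361×4.33 + 70.623×3.99 = 275.51 + 296.00 + 281.79 = 853.29 W.
Ideal ⇒ P_in = P_out, so I_p = P_out/V_p = 853.29/240 = 3.56 A.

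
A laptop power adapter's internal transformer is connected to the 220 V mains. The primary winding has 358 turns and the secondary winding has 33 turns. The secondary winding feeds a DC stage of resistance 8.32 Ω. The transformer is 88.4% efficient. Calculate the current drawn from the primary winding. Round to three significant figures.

V_s = 220 × 33/358 = 20.279 V.
I_s = V_s/R = 20.279/8.32 = 2.4374 A.
P_out = V_s I_s = 20.279 × 2.4374 = 49.429 W.
P_in = P_out/η = 49.429/0.884 = 55.915 W.
I_p = P_in/V_p = 55.915/220 = 0.254 A.

I_p ≈ 0.254 A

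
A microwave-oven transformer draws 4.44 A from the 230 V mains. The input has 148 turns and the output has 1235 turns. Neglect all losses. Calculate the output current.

I_out/I_in = N_in/N_out, so I_out = 4.44 × 148/1235 = 0.532 A.

I_out ≈ 0.532 A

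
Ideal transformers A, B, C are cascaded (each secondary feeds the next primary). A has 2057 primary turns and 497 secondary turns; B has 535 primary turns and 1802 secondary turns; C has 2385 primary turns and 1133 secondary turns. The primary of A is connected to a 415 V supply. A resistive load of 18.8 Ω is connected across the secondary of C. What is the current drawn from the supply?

Secondary of A: V = 415.00 × 497/2057 = 100.27 V.
Secondary of B: V = 100.27 × 1802/535 = 337.73 V.
Secondary of C: V = 337.73 × 1133/2385 = 160.44 V.
I_load = 160.44/18.8 = 8.5340 A, so P_out = 160.44 × 8.5340 = 1369.2 W.
All ideal ⇒ P_in = P_out, so I_supply = 1369.2/415 = 3.30 A.

I_supply ≈ 3.30 A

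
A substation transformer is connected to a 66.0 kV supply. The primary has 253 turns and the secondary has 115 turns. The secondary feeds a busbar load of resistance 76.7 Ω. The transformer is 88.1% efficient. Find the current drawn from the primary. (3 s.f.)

I_p ≈ 202 A

V_s = 66000 × 115/253 = 30000 V.
I_s = V_s/R = 30000/76.7 = 391.13 A.
P_out = V_s I_s = 30000 × 391.13 = 1.1734×10^7 W.
P_in = P_out/η = 1.1734×10^7/0.881 = 1.3319×10^7 W.
I_p = P_in/V_p = 1.3319×10^7/66000 = 202 A.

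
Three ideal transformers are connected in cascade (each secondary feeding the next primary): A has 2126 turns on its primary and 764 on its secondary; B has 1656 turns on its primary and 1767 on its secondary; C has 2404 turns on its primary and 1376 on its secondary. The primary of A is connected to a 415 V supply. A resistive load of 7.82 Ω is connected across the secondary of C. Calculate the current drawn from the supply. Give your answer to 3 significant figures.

Secondary of A: V = 415.00 × 764/2126 = 149.13 V.
Secondary of B: V = 149.13 × 1767/1656 = 159.13 V.
Secondary of C: V = 159.13 × 1376/2404 = 91.083 V.
I_load = 91.083/7.82 = 11.647 A, so P_out = 91.083 × 11.647 = 1060.9 W.
All ideal ⇒ P_in = P_out, so I_supply = 1060.9/415 = 2.56 A.

I_supply ≈ 2.56 A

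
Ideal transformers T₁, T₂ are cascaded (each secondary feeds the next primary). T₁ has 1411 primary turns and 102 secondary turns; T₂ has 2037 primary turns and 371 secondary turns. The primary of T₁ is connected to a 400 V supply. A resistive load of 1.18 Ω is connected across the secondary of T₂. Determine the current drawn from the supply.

I_supply ≈ 0.0588 A

After T₁: V = 400.00 × 102/1411 = 28.916 V.
After T₂: V = 28.916 × 371/2037 = 5.2664 V.
I_load = 5.2664/1.18 = 4.4631 A, so P_out = 5.2664 × 4.4631 = 23.504 W.
All ideal ⇒ P_in = P_out, so I_supply = 23.504/400 = 0.0588 A.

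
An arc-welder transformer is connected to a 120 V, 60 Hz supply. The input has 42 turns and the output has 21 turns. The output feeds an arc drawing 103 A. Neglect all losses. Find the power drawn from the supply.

P ≈ 6180 W

I_in = I_out × N_out/N_in = 103 × 21/42 = 51.500 A.
P = V_in I_in = 120 × 51.500 = 6180 W.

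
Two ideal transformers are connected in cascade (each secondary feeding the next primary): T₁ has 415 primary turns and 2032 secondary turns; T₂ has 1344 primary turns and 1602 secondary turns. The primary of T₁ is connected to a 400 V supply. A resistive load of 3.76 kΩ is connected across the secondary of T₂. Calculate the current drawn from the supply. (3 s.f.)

I_supply ≈ 3.62 A

Secondary of T₁: V = 400.00 × 2032/415 = 1958.6 V.
Secondary of T₂: V = 1958.6 × 1602/1344 = 2334.5 V.
I_load = 2334.5/3760 = 0.62088 A, so P_out = 2334.5 × 0.62088 = 1449.5 W.
All ideal ⇒ P_in = P_out, so I_supply = 1449.5/400 = 3.62 A.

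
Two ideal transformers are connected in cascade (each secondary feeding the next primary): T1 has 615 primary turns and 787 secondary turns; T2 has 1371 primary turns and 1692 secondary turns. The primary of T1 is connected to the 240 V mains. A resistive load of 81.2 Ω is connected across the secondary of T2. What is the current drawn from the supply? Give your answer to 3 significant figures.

After T1: V = 240.00 × 787/615 = 307.12 V.
After T2: V = 307.12 × 1692/1371 = 379.03 V.
I_load = 379.03/81.2 = 4.6679 A, so P_out = 379.03 × 4.6679 = 1769.3 W.
All ideal ⇒ P_in = P_out, so I_supply = 1769.3/240 = 7.37 A.

I_supply ≈ 7.37 A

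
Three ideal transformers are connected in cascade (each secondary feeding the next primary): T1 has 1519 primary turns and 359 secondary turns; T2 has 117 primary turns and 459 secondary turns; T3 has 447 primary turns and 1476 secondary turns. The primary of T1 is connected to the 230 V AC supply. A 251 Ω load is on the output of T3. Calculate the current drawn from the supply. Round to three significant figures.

After T1: V = 230.00 × 359/1519 = 54.358 V.
After T2: V = 54.358 × 459/117 = 213.25 V.
After T3: V = 213.25 × 1476/447 = 704.16 V.
I_load = 704.16/251 = 2.8054 A, so P_out = 704.16 × 2.8054 = 1975.5 W.
All ideal ⇒ P_in = P_out, so I_supply = 1975.5/230 = 8.59 A.

I_supply ≈ 8.59 A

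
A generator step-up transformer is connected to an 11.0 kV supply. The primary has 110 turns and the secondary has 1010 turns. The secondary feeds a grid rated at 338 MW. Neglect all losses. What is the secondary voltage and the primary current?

V_s = V_p × N_s/N_p = 11000 × 1010/110 = 101000 V.
I_s = P/V_s = 3.38×10^8/101000 = 3346.5 A.
I_p = I_s × N_s/N_p = 3346.5 × 1010/110 = 30700 A.

V_s ≈ 101000 V, I_p ≈ 30700 A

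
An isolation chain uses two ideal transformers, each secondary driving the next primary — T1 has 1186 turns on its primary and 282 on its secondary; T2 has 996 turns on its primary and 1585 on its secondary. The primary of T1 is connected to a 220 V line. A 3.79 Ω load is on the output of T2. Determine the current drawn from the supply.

Secondary of T1: V = 220.00 × 282/1186 = 52.310 V.
Secondary of T2: V = 52.310 × 1585/996 = 83.245 V.
I_load = 83.245/3.79 = 21.964 A, so P_out = 83.245 × 21.964 = 1828.4 W.
All ideal ⇒ P_in = P_out, so I_supply = 1828.4/220 = 8.31 A.

I_supply ≈ 8.31 A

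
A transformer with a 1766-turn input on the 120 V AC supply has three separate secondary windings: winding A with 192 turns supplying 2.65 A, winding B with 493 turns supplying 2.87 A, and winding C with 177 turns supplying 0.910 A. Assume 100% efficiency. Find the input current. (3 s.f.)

V_A = 120 × 192/1766 = 13.046 V; V_B = 120 × 493/1766 = 33.499 V; V_C = 120 × 177/1766 = 12.027 V.
P_out = V_A I_A + V_B I_B + V_C I_C = 13.046×2.65 + 33.499×2.87 + 12.027×0.910 = 34.573 + 96.143 + 10.945 = 141.66 W.
Ideal ⇒ P_in = P_out, so I_in = P_out/V_in = 141.66/120 = 1.18 A.

I_in ≈ 1.18 A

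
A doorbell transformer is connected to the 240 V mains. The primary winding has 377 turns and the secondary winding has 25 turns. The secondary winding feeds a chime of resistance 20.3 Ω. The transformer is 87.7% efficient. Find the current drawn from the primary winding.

I_p ≈ 0.0593 A

V_s = 240 × 25/377 = 15.915 V.
I_s = V_s/R = 15.915/20.3 = 0.78400 A.
P_out = V_s I_s = 15.915 × 0.78400 = 12.477 W.
P_in = P_out/η = 12.477/0.877 = 14.227 W.
I_p = P_in/V_p = 14.227/240 = 0.0593 A.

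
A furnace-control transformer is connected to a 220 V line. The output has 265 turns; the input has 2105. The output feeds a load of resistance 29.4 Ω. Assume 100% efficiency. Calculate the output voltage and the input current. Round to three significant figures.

V_out ≈ 27.7 V, I_in ≈ 0.119 A

V_out = V_in × N_out/N_in = 220 × 265/2105 = 27.696 V.
I_out = V_out/R = 27.696/29.4 = 0.94204 A.
I_in = I_out × N_out/N_in = 0.94204 × 265/2105 = 0.119 A.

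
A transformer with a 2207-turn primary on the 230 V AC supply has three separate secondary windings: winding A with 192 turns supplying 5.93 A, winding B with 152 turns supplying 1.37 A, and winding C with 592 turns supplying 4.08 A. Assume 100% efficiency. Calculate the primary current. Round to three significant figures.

V_A = 230 × 192/2207 = 20.009 V; V_B = 230 × 152/2207 = 15.841 V; V_C = 230 × 592/2207 = 61.695 V.
P_out = V_A I_A + V_B I_B + V_C I_C = 20.009×5.93 + 15.841×1.37 + 61.695×4.08 = 118.65 + 21.701 + 251.71 = 392.07 W.
Ideal ⇒ P_in = P_out, so I_p = P_out/V_p = 392.07/230 = 1.70 A.

I_p ≈ 1.70 A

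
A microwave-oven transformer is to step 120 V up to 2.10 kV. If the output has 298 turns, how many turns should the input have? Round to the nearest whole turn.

N_in/N_out = V_in/V_out, so N_in = 298 × 120/2100 = 17.0 ≈ 17 turns.

N_in = 17 turns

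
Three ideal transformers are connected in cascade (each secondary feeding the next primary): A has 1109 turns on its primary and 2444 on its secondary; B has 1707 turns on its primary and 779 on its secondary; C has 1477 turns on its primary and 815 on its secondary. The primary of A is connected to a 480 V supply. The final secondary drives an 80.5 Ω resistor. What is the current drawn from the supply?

I_supply ≈ 1.84 A

After A: V = 480.00 × 2444/1109 = 1057.8 V.
After B: V = 1057.8 × 779/1707 = 482.74 V.
After C: V = 482.74 × 815/1477 = 266.37 V.
I_load = 266.37/80.5 = 3.3090 A, so P_out = 266.37 × 3.3090 = 881.43 W.
All ideal ⇒ P_in = P_out, so I_supply = 881.43/480 = 1.84 A.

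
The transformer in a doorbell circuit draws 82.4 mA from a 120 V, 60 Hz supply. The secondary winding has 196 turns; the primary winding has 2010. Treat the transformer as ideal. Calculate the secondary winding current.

I_s/I_p = N_p/N_s, so I_s = 0.0824 × 2010/196 = 0.845 A.

I_s ≈ 0.845 A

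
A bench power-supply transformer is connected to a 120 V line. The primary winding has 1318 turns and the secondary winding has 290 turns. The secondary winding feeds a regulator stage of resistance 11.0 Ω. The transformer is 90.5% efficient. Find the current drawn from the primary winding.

V_s = 120 × 290/1318 = 26.404 V.
I_s = V_s/R = 26.404/11.0 = 2.4003 A.
P_out = V_s I_s = 26.404 × 2.4003 = 63.377 W.
P_in = P_out/η = 63.377/0.905 = 70.030 W.
I_p = P_in/V_p = 70.030/120 = 0.584 A.

I_p ≈ 0.584 A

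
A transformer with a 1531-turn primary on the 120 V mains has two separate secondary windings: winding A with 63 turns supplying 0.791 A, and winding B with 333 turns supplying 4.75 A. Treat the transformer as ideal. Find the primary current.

V_A = 120 × 63/1531 = 4.9379 V; V_B = 120 × 333/1531 = 26.101 V.
P_out = V_A I_A + V_B I_B = 4.9379×0.791 + 26.101×4.75 = 3.9059 + 123.98 = 127.88 W.
Ideal ⇒ P_in = P_out, so I_p = P_out/V_p = 127.88/120 = 1.07 A.

I_p ≈ 1.07 A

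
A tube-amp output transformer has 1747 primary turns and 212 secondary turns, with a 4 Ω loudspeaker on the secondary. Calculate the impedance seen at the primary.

Z_p = (N_p/N_s)² × Z_s = (1747/212)² × 4 = 272 Ω.

Z_p ≈ 272 Ω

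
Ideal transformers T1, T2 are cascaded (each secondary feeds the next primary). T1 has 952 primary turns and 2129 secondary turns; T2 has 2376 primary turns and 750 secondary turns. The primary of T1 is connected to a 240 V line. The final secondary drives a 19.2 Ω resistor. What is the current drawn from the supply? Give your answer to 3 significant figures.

After T1: V = 240.00 × 2129/952 = 536.72 V.
After T2: V = 536.72 × 750/2376 = 169.42 V.
I_load = 169.42/19.2 = 8.8240 A, so P_out = 169.42 × 8.8240 = 1495.0 W.
All ideal ⇒ P_in = P_out, so I_supply = 1495.0/240 = 6.23 A.

I_supply ≈ 6.23 A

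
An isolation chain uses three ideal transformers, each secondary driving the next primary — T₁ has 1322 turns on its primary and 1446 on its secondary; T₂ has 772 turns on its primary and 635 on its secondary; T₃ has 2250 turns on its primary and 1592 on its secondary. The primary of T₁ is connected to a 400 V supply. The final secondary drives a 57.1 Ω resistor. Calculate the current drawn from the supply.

After T₁: V = 400.00 × 1446/1322 = 437.52 V.
After T₂: V = 437.52 × 635/772 = 359.88 V.
After T₃: V = 359.88 × 1592/2250 = 254.63 V.
I_load = 254.63/57.1 = 4.4594 A, so P_out = 254.63 × 4.4594 = 1135.5 W.
All ideal ⇒ P_in = P_out, so I_supply = 1135.5/400 = 2.84 A.

I_supply ≈ 2.84 A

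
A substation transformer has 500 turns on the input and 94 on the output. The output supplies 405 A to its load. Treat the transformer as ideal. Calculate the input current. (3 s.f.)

I_in ≈ 76.1 A

For an ideal transformer I_in/I_out = N_out/N_in, so I_in = 405 × 94/500 = 76.1 A.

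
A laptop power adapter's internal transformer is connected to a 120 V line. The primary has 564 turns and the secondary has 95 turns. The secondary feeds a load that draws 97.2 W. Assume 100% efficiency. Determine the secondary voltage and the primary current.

V_s ≈ 20.2 V, I_p ≈ 0.810 A

V_s = V_p × N_s/N_p = 120 × 95/564 = 20.213 V.
I_s = P/V_s = 97.2/20.213 = 4.8088 A.
I_p = I_s × N_s/N_p = 4.8088 × 95/564 = 0.810 A.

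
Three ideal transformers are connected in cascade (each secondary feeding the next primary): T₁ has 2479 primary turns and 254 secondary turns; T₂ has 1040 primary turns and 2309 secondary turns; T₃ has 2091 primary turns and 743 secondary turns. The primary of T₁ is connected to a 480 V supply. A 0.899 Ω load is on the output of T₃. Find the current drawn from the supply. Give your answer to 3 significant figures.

I_supply ≈ 3.49 A

After T₁: V = 480.00 × 254/2479 = 49.181 V.
After T₂: V = 49.181 × 2309/1040 = 109.19 V.
After T₃: V = 109.19 × 743/2091 = 38.799 V.
I_load = 38.799/0.899 = 43.158 A, so P_out = 38.799 × 43.158 = 1674.5 W.
All ideal ⇒ P_in = P_out, so I_supply = 1674.5/480 = 3.49 A.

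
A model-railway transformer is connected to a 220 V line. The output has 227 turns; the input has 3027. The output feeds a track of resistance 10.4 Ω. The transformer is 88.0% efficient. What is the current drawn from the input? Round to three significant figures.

I_in ≈ 0.135 A

V_out = 220 × 227/3027 = 16.498 V.
I_out = V_out/R = 16.498/10.4 = 1.5864 A.
P_out = V_out I_out = 16.498 × 1.5864 = 26.172 W.
P_in = P_out/η = 26.172/0.880 = 29.741 W.
I_in = P_in/V_in = 29.741/220 = 0.135 A.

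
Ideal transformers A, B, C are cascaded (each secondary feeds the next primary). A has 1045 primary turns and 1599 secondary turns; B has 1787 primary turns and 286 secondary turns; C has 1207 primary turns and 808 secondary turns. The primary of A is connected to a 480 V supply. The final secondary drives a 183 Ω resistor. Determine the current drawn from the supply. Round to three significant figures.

I_supply ≈ 0.0705 A

After A: V = 480.00 × 1599/1045 = 734.47 V.
After B: V = 734.47 × 286/1787 = 117.55 V.
After C: V = 117.55 × 808/1207 = 78.690 V.
I_load = 78.690/183 = 0.43000 A, so P_out = 78.690 × 0.43000 = 33.837 W.
All ideal ⇒ P_in = P_out, so I_supply = 33.837/480 = 0.0705 A.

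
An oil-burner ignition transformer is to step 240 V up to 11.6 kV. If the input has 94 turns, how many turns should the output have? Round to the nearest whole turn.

N_out = 4543 turns

N_out/N_in = V_out/V_in, so N_out = 94 × 11600/240 = 4543.3 ≈ 4543 turns.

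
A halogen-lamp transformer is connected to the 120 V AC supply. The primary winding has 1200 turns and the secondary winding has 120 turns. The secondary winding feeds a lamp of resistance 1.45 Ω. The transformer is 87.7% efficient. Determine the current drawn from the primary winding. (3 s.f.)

I_p ≈ 0.944 A

V_s = 120 × 120/1200 = 12.000 V.
I_s = V_s/R = 12.000/1.45 = 8.2759 A.
P_out = V_s I_s = 12.000 × 8.2759 = 99.310 W.
P_in = P_out/η = 99.310/0.877 = 113.24 W.
I_p = P_in/V_p = 113.24/120 = 0.944 A.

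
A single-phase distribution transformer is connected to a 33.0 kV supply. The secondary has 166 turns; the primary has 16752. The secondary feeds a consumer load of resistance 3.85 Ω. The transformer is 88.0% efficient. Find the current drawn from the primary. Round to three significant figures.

V_s = 33000 × 166/16752 = 327.01 V.
I_s = V_s/R = 327.01/3.85 = 84.937 A.
P_out = V_s I_s = 327.01 × 84.937 = 27775 W.
P_in = P_out/η = 27775/0.880 = 31562 W.
I_p = P_in/V_p = 31562/33000 = 0.956 A.

I_p ≈ 0.956 A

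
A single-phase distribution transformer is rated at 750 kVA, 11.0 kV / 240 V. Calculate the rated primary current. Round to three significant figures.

I_p ≈ 68.2 A

I_p = S/V_p = 750000/11000 = 68.2 A.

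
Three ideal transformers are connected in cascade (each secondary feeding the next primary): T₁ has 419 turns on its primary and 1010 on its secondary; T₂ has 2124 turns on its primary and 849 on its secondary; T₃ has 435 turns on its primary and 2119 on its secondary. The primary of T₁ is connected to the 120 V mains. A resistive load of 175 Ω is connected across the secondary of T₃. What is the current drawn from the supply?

I_supply ≈ 15.1 A

Secondary of T₁: V = 120.00 × 1010/419 = 289.26 V.
Secondary of T₂: V = 289.26 × 849/2124 = 115.62 V.
Secondary of T₃: V = 115.62 × 2119/435 = 563.23 V.
I_load = 563.23/175 = 3.2184 A, so P_out = 563.23 × 3.2184 = 1812.7 W.
All ideal ⇒ P_in = P_out, so I_supply = 1812.7/120 = 15.1 A.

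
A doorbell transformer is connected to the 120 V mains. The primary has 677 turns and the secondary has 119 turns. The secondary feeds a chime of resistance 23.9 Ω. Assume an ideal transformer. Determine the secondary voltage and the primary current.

V_s = V_p × N_s/N_p = 120 × 119/677 = 21.093 V.
I_s = V_s/R = 21.093/23.9 = 0.88255 A.
I_p = I_s × N_s/N_p = 0.88255 × 119/677 = 0.155 A.

V_s ≈ 21.1 V, I_p ≈ 0.155 A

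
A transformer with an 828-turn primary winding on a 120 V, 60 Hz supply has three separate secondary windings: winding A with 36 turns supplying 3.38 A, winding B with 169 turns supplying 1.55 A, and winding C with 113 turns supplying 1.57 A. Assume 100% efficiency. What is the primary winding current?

I_p ≈ 0.678 A

V_A = 120 × 36/828 = 5.2174 V; V_B = 120 × 169/828 = 24.493 V; V_C = 120 × 113/828 = 16.377 V.
P_out = V_A I_A + V_B I_B + V_C I_C = 5.2174×3.38 + 24.493×1.55 + 16.377×1.57 = 17.635 + 37.964 + 25.712 = 81.310 W.
Ideal ⇒ P_in = P_out, so I_p = P_out/V_p = 81.310/120 = 0.678 A.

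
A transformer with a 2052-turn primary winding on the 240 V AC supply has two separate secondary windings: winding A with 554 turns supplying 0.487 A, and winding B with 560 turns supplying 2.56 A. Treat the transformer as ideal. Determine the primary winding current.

I_p ≈ 0.830 A

V_A = 240 × 554/2052 = 64.795 V; V_B = 240 × 560/2052 = 65.497 V.
P_out = V_A I_A + V_B I_B = 64.795×0.487 + 65.497×2.56 = 31.555 + 167.67 = 199.23 W.
Ideal ⇒ P_in = P_out, so I_p = P_out/V_p = 199.23/240 = 0.830 A.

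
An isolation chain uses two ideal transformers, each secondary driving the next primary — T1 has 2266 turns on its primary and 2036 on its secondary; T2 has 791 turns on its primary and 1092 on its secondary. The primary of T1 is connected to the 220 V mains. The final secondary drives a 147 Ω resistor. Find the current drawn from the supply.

After T1: V = 220.00 × 2036/2266 = 197.67 V.
After T2: V = 197.67 × 1092/791 = 272.89 V.
I_load = 272.89/147 = 1.8564 A, so P_out = 272.89 × 1.8564 = 506.59 W.
All ideal ⇒ P_in = P_out, so I_supply = 506.59/220 = 2.30 A.

I_supply ≈ 2.30 A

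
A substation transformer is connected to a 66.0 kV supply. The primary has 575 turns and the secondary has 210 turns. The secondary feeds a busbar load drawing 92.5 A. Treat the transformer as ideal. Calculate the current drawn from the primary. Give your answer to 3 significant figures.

I_p ≈ 33.8 A

For an ideal transformer I_p N_p = I_s N_s, so I_p = 92.5 × 210/575 = 33.8 A.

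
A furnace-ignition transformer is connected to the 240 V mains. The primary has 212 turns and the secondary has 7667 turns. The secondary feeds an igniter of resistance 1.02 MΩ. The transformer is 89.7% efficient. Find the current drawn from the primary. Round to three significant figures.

I_p ≈ 0.343 A

V_s = 240 × 7667/212 = 8679.6 V.
I_s = V_s/R = 8679.6/(1.02×10^6) = 0.0085094 A.
P_out = V_s I_s = 8679.6 × 0.0085094 = 73.859 W.
P_in = P_out/η = 73.859/0.897 = 82.340 W.
I_p = P_in/V_p = 82.340/240 = 0.343 A.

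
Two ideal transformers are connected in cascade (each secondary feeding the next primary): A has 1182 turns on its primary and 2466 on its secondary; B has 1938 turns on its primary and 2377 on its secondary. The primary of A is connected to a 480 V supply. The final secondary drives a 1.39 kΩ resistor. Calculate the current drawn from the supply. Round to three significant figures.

After A: V = 480.00 × 2466/1182 = 1001.4 V.
After B: V = 1001.4 × 2377/1938 = 1228.3 V.
I_load = 1228.3/1390 = 0.88364 A, so P_out = 1228.3 × 0.88364 = 1085.3 W.
All ideal ⇒ P_in = P_out, so I_supply = 1085.3/480 = 2.26 A.

I_supply ≈ 2.26 A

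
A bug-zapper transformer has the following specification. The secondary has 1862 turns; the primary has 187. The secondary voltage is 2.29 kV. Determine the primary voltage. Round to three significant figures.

V_p/V_s = N_p/N_s, so V_p = 2290 × 187/1862 = 230 V.

V_p ≈ 230 V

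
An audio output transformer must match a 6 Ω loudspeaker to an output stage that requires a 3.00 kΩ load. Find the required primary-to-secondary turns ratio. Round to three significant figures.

Z_p/Z_s = (N_p/N_s)², so N_p/N_s = √(3000/6) = √500 = 22.4.

N_p/N_s ≈ 22.4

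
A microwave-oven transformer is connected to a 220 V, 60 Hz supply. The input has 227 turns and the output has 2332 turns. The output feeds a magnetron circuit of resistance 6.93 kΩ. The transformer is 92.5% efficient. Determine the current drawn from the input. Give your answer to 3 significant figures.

V_out = 220 × 2332/227 = 2260.1 V.
I_out = V_out/R = 2260.1/6930 = 0.32613 A.
P_out = V_out I_out = 2260.1 × 0.32613 = 737.08 W.
P_in = P_out/η = 737.08/0.925 = 796.85 W.
I_in = P_in/V_in = 796.85/220 = 3.62 A.

I_in ≈ 3.62 A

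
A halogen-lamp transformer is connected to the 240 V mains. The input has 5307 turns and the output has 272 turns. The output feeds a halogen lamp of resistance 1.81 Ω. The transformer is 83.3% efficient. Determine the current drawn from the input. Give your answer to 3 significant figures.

I_in ≈ 0.418 A

V_out = 240 × 272/5307 = 12.301 V.
I_out = V_out/R = 12.301/1.81 = 6.7960 A.
P_out = V_out I_out = 12.301 × 6.7960 = 83.596 W.
P_in = P_out/η = 83.596/0.833 = 100.35 W.
I_in = P_in/V_in = 100.35/240 = 0.418 A.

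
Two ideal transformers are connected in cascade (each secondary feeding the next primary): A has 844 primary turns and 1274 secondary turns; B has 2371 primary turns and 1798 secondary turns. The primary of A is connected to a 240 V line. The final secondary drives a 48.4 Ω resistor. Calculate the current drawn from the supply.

I_supply ≈ 6.50 A

Secondary of A: V = 240.00 × 1274/844 = 362.27 V.
Secondary of B: V = 362.27 × 1798/2371 = 274.72 V.
I_load = 274.72/48.4 = 5.6761 A, so P_out = 274.72 × 5.6761 = 1559.4 W.
All ideal ⇒ P_in = P_out, so I_supply = 1559.4/240 = 6.50 A.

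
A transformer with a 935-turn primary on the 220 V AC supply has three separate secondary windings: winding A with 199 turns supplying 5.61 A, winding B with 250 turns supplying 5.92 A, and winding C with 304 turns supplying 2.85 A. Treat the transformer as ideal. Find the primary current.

V_A = 220 × 199/935 = 46.824 V; V_B = 220 × 250/935 = 58.824 V; V_C = 220 × 304/935 = 71.529 V.
P_out = V_A I_A + V_B I_B + V_C I_C = 46.824×5.61 + 58.824×5.92 + 71.529×2.85 = 262.68 + 348.24 + 203.86 = 814.77 W.
Ideal ⇒ P_in = P_out, so I_p = P_out/V_p = 814.77/220 = 3.70 A.

I_p ≈ 3.70 A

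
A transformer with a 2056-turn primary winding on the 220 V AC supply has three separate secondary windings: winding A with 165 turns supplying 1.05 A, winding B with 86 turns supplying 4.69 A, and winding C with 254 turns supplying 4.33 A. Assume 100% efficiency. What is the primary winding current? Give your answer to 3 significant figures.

V_A = 220 × 165/2056 = 17.656 V; V_B = 220 × 86/2056 = 9.2023 V; V_C = 220 × 254/2056 = 27.179 V.
P_out = V_A I_A + V_B I_B + V_C I_C = 17.656×1.05 + 9.2023×4.69 + 27.179×4.33 = 18.538 + 43.159 + 117.69 = 179.38 W.
Ideal ⇒ P_in = P_out, so I_p = P_out/V_p = 179.38/220 = 0.815 A.

I_p ≈ 0.815 A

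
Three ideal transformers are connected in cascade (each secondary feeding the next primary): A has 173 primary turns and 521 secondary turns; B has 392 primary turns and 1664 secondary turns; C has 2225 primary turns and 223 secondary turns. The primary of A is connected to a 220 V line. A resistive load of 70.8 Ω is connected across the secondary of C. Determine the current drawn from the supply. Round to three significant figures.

I_supply ≈ 5.10 A

Secondary of A: V = 220.00 × 521/173 = 662.54 V.
Secondary of B: V = 662.54 × 1664/392 = 2812.4 V.
Secondary of C: V = 2812.4 × 223/2225 = 281.87 V.
I_load = 281.87/70.8 = 3.9813 A, so P_out = 281.87 × 3.9813 = 1122.2 W.
All ideal ⇒ P_in = P_out, so I_supply = 1122.2/220 = 5.10 A.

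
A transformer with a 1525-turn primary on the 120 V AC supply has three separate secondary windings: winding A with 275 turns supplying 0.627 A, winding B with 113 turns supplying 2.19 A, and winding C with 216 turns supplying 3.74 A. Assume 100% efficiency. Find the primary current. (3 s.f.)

I_p ≈ 0.805 A

V_A = 120 × 275/1525 = 21.639 V; V_B = 120 × 113/1525 = 8.8918 V; V_C = 120 × 216/1525 = 16.997 V.
P_out = V_A I_A + V_B I_B + V_C I_C = 21.639×0.627 + 8.8918×2.19 + 16.997×3.74 = 13.568 + 19.473 + 63.568 = 96.609 W.
Ideal ⇒ P_in = P_out, so I_p = P_out/V_p = 96.609/120 = 0.805 A.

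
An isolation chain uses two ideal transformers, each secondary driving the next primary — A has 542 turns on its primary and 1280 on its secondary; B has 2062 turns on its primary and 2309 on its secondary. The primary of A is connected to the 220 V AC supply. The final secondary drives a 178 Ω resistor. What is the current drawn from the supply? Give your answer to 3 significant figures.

After A: V = 220.00 × 1280/542 = 519.56 V.
After B: V = 519.56 × 2309/2062 = 581.79 V.
I_load = 581.79/178 = 3.2685 A, so P_out = 581.79 × 3.2685 = 1901.6 W.
All ideal ⇒ P_in = P_out, so I_supply = 1901.6/220 = 8.64 A.

I_supply ≈ 8.64 A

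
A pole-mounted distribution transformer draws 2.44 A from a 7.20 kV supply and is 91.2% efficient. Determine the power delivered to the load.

P_out ≈ 16000 W

P_in = V_p I_p = 7200 × 2.44 = 17568 W.
P_out = η P_in = 0.912 × 17568 = 16000 W.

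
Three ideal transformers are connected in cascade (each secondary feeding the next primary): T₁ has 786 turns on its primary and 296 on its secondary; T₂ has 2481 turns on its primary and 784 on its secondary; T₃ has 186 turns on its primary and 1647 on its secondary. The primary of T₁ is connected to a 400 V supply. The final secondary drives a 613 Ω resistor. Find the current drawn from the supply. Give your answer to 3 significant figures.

After T₁: V = 400.00 × 296/786 = 150.64 V.
After T₂: V = 150.64 × 784/2481 = 47.601 V.
After T₃: V = 47.601 × 1647/186 = 421.50 V.
I_load = 421.50/613 = 0.68760 A, so P_out = 421.50 × 0.68760 = 289.83 W.
All ideal ⇒ P_in = P_out, so I_supply = 289.83/400 = 0.725 A.

I_supply ≈ 0.725 A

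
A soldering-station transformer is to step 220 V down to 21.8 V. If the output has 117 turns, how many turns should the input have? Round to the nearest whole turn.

N_in = 1181 turns

N_in/N_out = V_in/V_out, so N_in = 117 × 220/21.8 = 1180.7 ≈ 1181 turns.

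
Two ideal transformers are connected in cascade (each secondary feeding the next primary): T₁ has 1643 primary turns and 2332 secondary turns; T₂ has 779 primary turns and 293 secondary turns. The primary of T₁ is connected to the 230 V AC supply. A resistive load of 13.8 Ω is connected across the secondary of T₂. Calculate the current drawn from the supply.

After T₁: V = 230.00 × 2332/1643 = 326.45 V.
After T₂: V = 326.45 × 293/779 = 122.79 V.
I_load = 122.79/13.8 = 8.8975 A, so P_out = 122.79 × 8.8975 = 1092.5 W.
All ideal ⇒ P_in = P_out, so I_supply = 1092.5/230 = 4.75 A.

I_supply ≈ 4.75 A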